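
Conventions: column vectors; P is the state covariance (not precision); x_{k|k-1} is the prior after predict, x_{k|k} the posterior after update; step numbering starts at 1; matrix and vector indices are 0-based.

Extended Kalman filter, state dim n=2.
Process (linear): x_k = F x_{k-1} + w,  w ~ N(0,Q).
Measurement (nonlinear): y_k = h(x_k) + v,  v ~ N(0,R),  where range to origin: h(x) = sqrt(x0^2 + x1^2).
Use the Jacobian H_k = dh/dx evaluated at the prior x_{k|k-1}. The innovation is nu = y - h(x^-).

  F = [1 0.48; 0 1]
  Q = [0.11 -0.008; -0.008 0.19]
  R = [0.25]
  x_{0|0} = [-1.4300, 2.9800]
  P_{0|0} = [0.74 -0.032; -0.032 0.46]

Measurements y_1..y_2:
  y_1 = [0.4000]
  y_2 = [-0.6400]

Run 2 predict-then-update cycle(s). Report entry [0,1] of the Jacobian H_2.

H_jac[0,1] = 0.9999

step 1: x^-=[0.0004, 2.9800]  P^-=[0.9253 0.1808; 0.1808 0.6500]  H_jac=[0.0001 1.0000]  S=[0.9000]  K=[0.2010; 0.7222]  nu=[-2.5800]  x^+=[-0.5182, 1.1167]  P^+=[0.8889 0.0501; 0.0501 0.1805]
step 2: x^-=[0.0178, 1.1167]  P^-=[1.0886 0.1288; 0.1288 0.3705]  H_jac=[0.0159 0.9999]  S=[0.6248]  K=[0.2339; 0.5962]  nu=[-1.7568]  x^+=[-0.3931, 0.0692]  P^+=[1.0544 0.0417; 0.0417 0.1484]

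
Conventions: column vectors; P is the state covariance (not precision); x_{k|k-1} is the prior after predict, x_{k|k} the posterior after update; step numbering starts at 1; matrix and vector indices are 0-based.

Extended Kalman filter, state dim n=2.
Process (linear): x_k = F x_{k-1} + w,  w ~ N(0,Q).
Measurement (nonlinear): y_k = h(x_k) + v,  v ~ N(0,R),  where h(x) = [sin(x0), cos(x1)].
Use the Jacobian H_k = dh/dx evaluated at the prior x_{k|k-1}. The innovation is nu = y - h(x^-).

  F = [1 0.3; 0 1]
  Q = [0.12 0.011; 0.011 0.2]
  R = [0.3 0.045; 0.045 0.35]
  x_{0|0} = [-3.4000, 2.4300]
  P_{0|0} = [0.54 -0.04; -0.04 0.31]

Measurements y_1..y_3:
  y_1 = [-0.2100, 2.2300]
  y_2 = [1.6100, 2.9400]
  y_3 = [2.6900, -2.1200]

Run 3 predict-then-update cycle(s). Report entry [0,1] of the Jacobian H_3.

H_jac[0,1] = 0.0000

step 1: x^-=[-2.6710, 2.4300]  P^-=[0.6639 0.0640; 0.0640 0.5100]  H_jac=[-0.8913 0.0000; 0.0000 -0.6530]  S=[0.8274 0.0823; 0.0823 0.5675]  K=[-0.7182 0.0304; -0.0108 -0.5853]  nu=[0.2434, 2.9873]  x^+=[-2.7549, 0.6788]  P^+=[0.2402 0.0332; 0.0332 0.3144]
step 2: x^-=[-2.5512, 0.6788]  P^-=[0.4084 0.1385; 0.1385 0.5144]  H_jac=[-0.8307 0.0000; 0.0000 -0.6279]  S=[0.5818 0.1172; 0.1172 0.5528]  K=[-0.5760 -0.0351; -0.0836 -0.5666]  nu=[2.1667, 2.1617]  x^+=[-3.8752, -0.7270]  P^+=[0.2099 0.0609; 0.0609 0.3218]
step 3: x^-=[-4.0933, -0.7270]  P^-=[0.3954 0.1684; 0.1684 0.5218]  H_jac=[-0.5803 0.0000; 0.0000 0.6647]  S=[0.4331 -0.0200; -0.0200 0.5805]  K=[-0.5217 0.1749; -0.1984 0.5906]  nu=[1.8756, -2.8672]  x^+=[-5.5732, -2.7926]  P^+=[0.2561 0.0568; 0.0568 0.2976]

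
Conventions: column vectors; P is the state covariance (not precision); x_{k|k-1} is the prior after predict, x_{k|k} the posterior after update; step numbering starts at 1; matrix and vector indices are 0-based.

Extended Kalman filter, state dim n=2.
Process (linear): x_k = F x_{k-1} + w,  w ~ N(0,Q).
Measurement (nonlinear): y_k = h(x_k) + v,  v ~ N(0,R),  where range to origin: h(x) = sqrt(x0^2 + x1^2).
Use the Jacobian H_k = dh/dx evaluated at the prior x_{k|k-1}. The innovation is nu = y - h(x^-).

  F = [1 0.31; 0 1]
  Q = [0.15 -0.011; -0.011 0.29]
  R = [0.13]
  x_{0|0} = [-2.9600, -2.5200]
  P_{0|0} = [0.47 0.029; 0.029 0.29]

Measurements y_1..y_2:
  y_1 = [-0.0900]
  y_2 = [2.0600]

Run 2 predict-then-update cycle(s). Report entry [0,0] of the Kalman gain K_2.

step 1: x^-=[-3.7412, -2.5200]  P^-=[0.6658 0.1079; 0.1079 0.5800]  H_jac=[-0.8294 -0.5587]  S=[0.8690]  K=[-0.7048; -0.4758]  nu=[-4.6008]  x^+=[-0.4984, -0.3308]  P^+=[0.2341 -0.1836; -0.1836 0.3832]
step 2: x^-=[-0.6010, -0.3308]  P^-=[0.3071 -0.0758; -0.0758 0.6732]  H_jac=[-0.8760 -0.4822]  S=[0.4583]  K=[-0.5074; -0.5636]  nu=[1.3740]  x^+=[-1.2982, -1.1052]  P^+=[0.1891 -0.2068; -0.2068 0.5277]

K[0,0] = -0.5074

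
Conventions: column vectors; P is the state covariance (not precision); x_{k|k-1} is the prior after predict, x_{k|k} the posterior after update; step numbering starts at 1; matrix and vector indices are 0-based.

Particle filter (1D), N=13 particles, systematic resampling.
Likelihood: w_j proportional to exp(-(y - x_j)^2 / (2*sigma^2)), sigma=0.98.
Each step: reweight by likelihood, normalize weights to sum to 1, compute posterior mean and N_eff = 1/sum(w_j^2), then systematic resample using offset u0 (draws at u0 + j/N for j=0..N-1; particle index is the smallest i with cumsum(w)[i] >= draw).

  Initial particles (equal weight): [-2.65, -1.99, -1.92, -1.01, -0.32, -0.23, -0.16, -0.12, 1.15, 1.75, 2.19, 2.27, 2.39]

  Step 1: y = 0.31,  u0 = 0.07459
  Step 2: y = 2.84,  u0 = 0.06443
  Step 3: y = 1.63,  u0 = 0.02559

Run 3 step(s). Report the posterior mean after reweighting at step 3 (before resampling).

step 1: w=[0.0019, 0.0117, 0.0138, 0.0740, 0.1491, 0.1575, 0.1634, 0.1664, 0.1269, 0.0623, 0.0291, 0.0248, 0.0193]  mean=0.1616  Neff=7.7507  idx=[3, 4, 4, 5, 5, 6, 6, 7, 7, 8, 8, 9, 12]
step 2: w=[0.0002, 0.0028, 0.0028, 0.0038, 0.0038, 0.0047, 0.0047, 0.0053, 0.0053, 0.1155, 0.1155, 0.2754, 0.4600]  mean=1.8405  Neff=3.1820  idx=[9, 9, 10, 11, 11, 11, 11, 12, 12, 12, 12, 12, 12]
step 3: w=[0.0801, 0.0801, 0.0801, 0.0896, 0.0896, 0.0896, 0.0896, 0.0669, 0.0669, 0.0669, 0.0669, 0.0669, 0.0669]  mean=1.8625  Neff=12.7864  idx=[0, 1, 2, 3, 4, 4, 5, 6, 7, 8, 9, 11, 12]

post_mean = 1.8625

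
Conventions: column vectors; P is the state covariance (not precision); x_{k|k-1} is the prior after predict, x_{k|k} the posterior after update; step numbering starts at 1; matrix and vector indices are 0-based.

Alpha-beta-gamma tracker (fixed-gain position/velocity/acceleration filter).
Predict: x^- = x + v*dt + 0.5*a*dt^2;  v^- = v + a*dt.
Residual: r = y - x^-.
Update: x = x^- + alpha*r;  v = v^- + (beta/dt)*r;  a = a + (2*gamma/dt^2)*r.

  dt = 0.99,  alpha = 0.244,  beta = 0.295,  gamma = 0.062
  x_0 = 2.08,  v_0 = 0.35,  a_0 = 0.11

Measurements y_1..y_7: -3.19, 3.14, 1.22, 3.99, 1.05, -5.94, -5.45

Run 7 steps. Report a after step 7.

step 1: x_pred=2.4804  r=-5.6704  x^+=1.0968  v^+=-1.2308  a^+=-0.6074
step 2: x_pred=-0.4193  r=3.5593  x^+=0.4492  v^+=-0.7715  a^+=-0.1571
step 3: x_pred=-0.3916  r=1.6116  x^+=0.0016  v^+=-0.4468  a^+=0.0468
step 4: x_pred=-0.4178  r=4.4078  x^+=0.6577  v^+=0.9130  a^+=0.6045
step 5: x_pred=1.8578  r=-0.8078  x^+=1.6607  v^+=1.2707  a^+=0.5023
step 6: x_pred=3.1648  r=-9.1048  x^+=0.9432  v^+=-0.9451  a^+=-0.6497
step 7: x_pred=-0.3108  r=-5.1392  x^+=-1.5648  v^+=-3.1197  a^+=-1.2998

a_post = -1.2998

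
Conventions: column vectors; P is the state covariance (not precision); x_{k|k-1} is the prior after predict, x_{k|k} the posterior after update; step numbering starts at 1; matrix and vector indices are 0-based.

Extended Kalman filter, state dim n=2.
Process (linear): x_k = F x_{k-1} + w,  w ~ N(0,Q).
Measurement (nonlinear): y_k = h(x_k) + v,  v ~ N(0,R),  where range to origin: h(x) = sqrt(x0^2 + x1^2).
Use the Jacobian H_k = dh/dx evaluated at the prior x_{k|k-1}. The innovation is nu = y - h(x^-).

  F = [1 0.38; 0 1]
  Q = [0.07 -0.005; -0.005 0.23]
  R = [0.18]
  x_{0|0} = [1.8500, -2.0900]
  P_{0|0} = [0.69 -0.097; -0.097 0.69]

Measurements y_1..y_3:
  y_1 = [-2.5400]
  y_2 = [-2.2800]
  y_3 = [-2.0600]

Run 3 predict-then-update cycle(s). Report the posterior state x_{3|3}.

step 1: x^-=[1.0558, -2.0900]  P^-=[0.7859 0.1602; 0.1602 0.9200]  H_jac=[0.4509 -0.8926]  S=[0.9438]  K=[0.2240; -0.7935]  nu=[-4.8815]  x^+=[-0.0375, 1.7837]  P^+=[0.7386 0.3279; 0.3279 0.3257]
step 2: x^-=[0.6403, 1.7837]  P^-=[1.1048 0.4467; 0.4467 0.5557]  H_jac=[0.3379 0.9412]  S=[1.0825]  K=[0.7332; 0.6226]  nu=[-4.1751]  x^+=[-2.4211, -0.8157]  P^+=[0.5229 -0.0475; -0.0475 0.1361]
step 3: x^-=[-2.7311, -0.8157]  P^-=[0.5764 -0.0007; -0.0007 0.3661]  H_jac=[-0.9582 -0.2862]  S=[0.7388]  K=[-0.7473; -0.1409]  nu=[-4.9103]  x^+=[0.9384, -0.1241]  P^+=[0.1638 -0.0785; -0.0785 0.3514]

x_post = [0.9384, -0.1241]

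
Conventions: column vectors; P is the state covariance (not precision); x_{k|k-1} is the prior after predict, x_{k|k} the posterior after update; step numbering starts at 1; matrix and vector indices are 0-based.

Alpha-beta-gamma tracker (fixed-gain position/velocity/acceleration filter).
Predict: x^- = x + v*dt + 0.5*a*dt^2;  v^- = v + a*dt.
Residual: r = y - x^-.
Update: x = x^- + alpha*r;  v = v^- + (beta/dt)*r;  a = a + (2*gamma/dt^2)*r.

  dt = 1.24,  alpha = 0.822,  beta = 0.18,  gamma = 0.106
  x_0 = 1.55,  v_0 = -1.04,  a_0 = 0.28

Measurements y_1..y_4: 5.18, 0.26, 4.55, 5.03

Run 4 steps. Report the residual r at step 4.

resid = -0.9839

step 1: x_pred=0.4757  r=4.7043  x^+=4.3426  v^+=-0.0099  a^+=0.9286
step 2: x_pred=5.0443  r=-4.7843  x^+=1.1116  v^+=0.4471  a^+=0.2690
step 3: x_pred=1.8728  r=2.6772  x^+=4.0735  v^+=1.1693  a^+=0.6381
step 4: x_pred=6.0139  r=-0.9839  x^+=5.2051  v^+=1.8177  a^+=0.5024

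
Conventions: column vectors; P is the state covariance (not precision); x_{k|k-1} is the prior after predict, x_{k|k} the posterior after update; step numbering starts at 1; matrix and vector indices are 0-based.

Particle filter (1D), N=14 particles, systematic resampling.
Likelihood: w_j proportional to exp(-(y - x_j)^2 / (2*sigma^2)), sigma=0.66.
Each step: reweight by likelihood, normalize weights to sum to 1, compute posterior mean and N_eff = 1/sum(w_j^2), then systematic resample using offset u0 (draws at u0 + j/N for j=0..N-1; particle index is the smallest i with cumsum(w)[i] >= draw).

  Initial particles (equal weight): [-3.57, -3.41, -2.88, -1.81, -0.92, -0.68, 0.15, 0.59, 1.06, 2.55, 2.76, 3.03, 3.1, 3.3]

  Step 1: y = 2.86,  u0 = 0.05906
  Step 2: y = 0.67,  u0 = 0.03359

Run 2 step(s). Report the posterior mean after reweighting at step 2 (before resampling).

post_mean = 2.6948

step 1: w=[0.0000, 0.0000, 0.0000, 0.0000, 0.0000, 0.0000, 0.0000, 0.0006, 0.0053, 0.1940, 0.2142, 0.2096, 0.2028, 0.1735]  mean=2.9282  Neff=5.0324  idx=[9, 9, 10, 10, 10, 11, 11, 11, 12, 12, 12, 13, 13, 13]
step 2: w=[0.2702, 0.2702, 0.1038, 0.1038, 0.1038, 0.0261, 0.0261, 0.0261, 0.0178, 0.0178, 0.0178, 0.0056, 0.0056, 0.0056]  mean=2.6948  Neff=5.5140  idx=[0, 0, 0, 0, 1, 1, 1, 1, 2, 3, 4, 4, 6, 9]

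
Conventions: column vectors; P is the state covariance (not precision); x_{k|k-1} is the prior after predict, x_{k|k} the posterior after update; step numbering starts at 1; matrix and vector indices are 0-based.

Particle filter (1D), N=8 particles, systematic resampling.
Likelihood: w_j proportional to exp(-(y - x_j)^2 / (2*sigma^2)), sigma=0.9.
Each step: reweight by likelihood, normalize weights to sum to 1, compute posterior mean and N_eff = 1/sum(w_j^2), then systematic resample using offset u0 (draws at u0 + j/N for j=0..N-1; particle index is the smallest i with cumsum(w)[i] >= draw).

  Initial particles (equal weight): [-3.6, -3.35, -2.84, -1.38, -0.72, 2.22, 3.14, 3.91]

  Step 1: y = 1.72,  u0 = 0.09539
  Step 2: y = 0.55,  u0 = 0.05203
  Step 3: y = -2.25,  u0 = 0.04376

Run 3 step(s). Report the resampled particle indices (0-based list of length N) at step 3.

step 1: w=[0.0000, 0.0000, 0.0000, 0.0022, 0.0207, 0.6997, 0.2352, 0.0423]  mean=2.4392  Neff=1.8279  idx=[5, 5, 5, 5, 5, 5, 6, 7]
step 2: w=[0.1641, 0.1641, 0.1641, 0.1641, 0.1641, 0.1641, 0.0146, 0.0009]  mean=2.2349  Neff=6.1818  idx=[0, 1, 1, 2, 3, 4, 4, 5]
step 3: w=[0.1250, 0.1250, 0.1250, 0.1250, 0.1250, 0.1250, 0.1250, 0.1250]  mean=2.2200  Neff=8.0000  idx=[0, 1, 2, 3, 4, 5, 6, 7]

resampled_idx = [0, 1, 2, 3, 4, 5, 6, 7]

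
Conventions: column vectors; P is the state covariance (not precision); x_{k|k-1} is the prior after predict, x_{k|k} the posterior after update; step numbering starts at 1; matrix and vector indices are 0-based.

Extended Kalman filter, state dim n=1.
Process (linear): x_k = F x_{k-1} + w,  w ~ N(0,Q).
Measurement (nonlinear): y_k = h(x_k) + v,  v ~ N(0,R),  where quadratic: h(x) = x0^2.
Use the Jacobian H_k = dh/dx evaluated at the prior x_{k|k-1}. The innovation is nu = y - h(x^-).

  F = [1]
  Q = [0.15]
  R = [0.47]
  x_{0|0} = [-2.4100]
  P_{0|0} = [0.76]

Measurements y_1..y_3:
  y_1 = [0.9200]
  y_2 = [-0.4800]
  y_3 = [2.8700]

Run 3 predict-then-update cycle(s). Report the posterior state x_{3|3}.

step 1: x^-=[-2.4100]  P^-=[0.9100]  H_jac=[-4.8200]  S=[21.6115]  K=[-0.2030]  nu=[-4.8881]  x^+=[-1.4179]  P^+=[0.0198]
step 2: x^-=[-1.4179]  P^-=[0.1698]  H_jac=[-2.8359]  S=[1.8355]  K=[-0.2623]  nu=[-2.4905]  x^+=[-0.7646]  P^+=[0.0435]
step 3: x^-=[-0.7646]  P^-=[0.1935]  H_jac=[-1.5292]  S=[0.9224]  K=[-0.3207]  nu=[2.2854]  x^+=[-1.4976]  P^+=[0.0986]

x_post = [-1.4976]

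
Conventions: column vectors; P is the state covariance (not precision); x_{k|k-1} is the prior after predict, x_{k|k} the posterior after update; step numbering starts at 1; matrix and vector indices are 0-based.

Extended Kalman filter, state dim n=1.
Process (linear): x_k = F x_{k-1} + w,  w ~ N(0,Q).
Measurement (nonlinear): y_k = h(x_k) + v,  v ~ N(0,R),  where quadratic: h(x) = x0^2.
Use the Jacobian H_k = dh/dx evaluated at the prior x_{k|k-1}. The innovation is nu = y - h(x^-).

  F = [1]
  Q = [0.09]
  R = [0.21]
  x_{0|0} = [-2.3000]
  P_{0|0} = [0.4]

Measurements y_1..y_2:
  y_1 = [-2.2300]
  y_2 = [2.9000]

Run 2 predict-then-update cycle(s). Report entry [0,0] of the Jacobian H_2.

step 1: x^-=[-2.3000]  P^-=[0.4900]  H_jac=[-4.6000]  S=[10.5784]  K=[-0.2131]  nu=[-7.5200]  x^+=[-0.6977]  P^+=[0.0097]
step 2: x^-=[-0.6977]  P^-=[0.0997]  H_jac=[-1.3953]  S=[0.4042]  K=[-0.3443]  nu=[2.4133]  x^+=[-1.5285]  P^+=[0.0518]

H_jac[0,0] = -1.3953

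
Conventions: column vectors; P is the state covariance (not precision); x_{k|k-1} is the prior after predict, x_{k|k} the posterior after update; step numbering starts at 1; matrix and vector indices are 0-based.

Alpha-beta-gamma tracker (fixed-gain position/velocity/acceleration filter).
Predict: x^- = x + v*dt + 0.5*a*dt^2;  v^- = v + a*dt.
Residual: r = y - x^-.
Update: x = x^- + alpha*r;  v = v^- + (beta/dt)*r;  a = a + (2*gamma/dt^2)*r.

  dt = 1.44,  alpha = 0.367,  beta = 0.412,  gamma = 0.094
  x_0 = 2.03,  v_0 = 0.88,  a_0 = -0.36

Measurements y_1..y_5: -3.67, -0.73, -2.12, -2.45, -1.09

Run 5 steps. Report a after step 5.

step 1: x_pred=2.9240  r=-6.5940  x^+=0.5040  v^+=-1.5250  a^+=-0.9578
step 2: x_pred=-2.6851  r=1.9551  x^+=-1.9676  v^+=-2.3449  a^+=-0.7806
step 3: x_pred=-6.1535  r=4.0335  x^+=-4.6732  v^+=-2.3149  a^+=-0.4149
step 4: x_pred=-8.4368  r=5.9868  x^+=-6.2397  v^+=-1.1994  a^+=0.1279
step 5: x_pred=-7.8342  r=6.7442  x^+=-5.3591  v^+=0.9144  a^+=0.7394

a_post = 0.7394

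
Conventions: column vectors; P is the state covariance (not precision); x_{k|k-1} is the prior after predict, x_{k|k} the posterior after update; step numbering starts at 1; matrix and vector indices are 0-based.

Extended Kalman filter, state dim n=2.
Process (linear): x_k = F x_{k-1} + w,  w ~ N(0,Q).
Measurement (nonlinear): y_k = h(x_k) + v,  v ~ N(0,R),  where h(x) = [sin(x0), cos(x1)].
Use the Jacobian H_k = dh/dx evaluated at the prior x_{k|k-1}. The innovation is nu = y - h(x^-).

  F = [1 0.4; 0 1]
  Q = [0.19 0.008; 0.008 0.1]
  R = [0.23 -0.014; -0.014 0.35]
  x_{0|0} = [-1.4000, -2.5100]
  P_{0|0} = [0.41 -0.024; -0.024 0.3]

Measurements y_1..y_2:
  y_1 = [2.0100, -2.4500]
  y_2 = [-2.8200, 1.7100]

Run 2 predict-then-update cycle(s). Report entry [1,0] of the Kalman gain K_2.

K[1,0] = 0.1817

step 1: x^-=[-2.4040, -2.5100]  P^-=[0.6288 0.1040; 0.1040 0.4000]  H_jac=[-0.7401 0.0000; 0.0000 0.5904]  S=[0.5744 -0.0594; -0.0594 0.4894]  K=[-0.8073 0.0274; -0.0851 0.4722]  nu=[2.6825, -1.6429]  x^+=[-4.6147, -3.5141]  P^+=[0.2514 0.0354; 0.0354 0.2819]
step 2: x^-=[-6.0203, -3.5141]  P^-=[0.5148 0.1562; 0.1562 0.3819]  H_jac=[0.9657 0.0000; 0.0000 -0.3640]  S=[0.7101 -0.0689; -0.0689 0.4006]  K=[0.6980 -0.0219; 0.1817 -0.3158]  nu=[-3.0798, 2.6414]  x^+=[-8.2278, -4.9079]  P^+=[0.1666 0.0479; 0.0479 0.3106]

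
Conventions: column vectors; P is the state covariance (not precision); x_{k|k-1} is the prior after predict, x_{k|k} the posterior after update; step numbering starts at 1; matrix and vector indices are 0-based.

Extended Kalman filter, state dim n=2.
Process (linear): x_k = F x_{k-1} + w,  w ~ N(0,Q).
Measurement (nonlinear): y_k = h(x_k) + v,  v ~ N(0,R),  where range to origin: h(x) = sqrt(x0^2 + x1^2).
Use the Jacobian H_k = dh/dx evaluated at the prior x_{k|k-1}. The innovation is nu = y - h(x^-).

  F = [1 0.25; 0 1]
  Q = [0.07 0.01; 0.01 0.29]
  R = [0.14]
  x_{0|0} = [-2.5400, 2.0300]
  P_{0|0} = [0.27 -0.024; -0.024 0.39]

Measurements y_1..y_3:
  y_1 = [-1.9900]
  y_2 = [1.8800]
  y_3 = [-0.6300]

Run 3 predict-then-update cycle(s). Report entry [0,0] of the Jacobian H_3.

step 1: x^-=[-2.0325, 2.0300]  P^-=[0.3524 0.0835; 0.0835 0.6800]  H_jac=[-0.7075 0.7067]  S=[0.5725]  K=[-0.3324; 0.7362]  nu=[-4.8626]  x^+=[-0.4160, -1.5498]  P^+=[0.2891 0.2236; 0.2236 0.3697]
step 2: x^-=[-0.8035, -1.5498]  P^-=[0.4940 0.3260; 0.3260 0.6597]  H_jac=[-0.4603 -0.8878]  S=[1.0311]  K=[-0.5013; -0.7136]  nu=[0.1343]  x^+=[-0.8708, -1.6456]  P^+=[0.2350 -0.0428; -0.0428 0.1347]
step 3: x^-=[-1.2822, -1.6456]  P^-=[0.2920 0.0009; 0.0009 0.4247]  H_jac=[-0.6146 -0.7888]  S=[0.5155]  K=[-0.3496; -0.6510]  nu=[-2.7162]  x^+=[-0.3327, 0.1227]  P^+=[0.2290 -0.1164; -0.1164 0.2062]

H_jac[0,0] = -0.6146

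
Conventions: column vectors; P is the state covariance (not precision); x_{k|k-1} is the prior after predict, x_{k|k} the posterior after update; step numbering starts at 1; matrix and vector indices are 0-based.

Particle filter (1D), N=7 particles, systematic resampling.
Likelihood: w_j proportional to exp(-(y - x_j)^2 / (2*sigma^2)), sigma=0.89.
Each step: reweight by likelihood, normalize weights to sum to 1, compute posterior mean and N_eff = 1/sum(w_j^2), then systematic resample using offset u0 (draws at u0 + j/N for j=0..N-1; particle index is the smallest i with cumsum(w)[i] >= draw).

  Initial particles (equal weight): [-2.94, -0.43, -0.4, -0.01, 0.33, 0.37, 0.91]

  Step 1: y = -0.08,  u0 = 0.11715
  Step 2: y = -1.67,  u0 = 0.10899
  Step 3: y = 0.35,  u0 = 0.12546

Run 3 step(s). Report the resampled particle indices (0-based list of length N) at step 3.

step 1: w=[0.0011, 0.1786, 0.1808, 0.1923, 0.1735, 0.1698, 0.1039]  mean=0.0603  Neff=5.8379  idx=[1, 2, 3, 3, 4, 5, 6]
step 2: w=[0.3010, 0.2870, 0.1395, 0.1395, 0.0636, 0.0574, 0.0119]  mean=-0.1940  Neff=4.5579  idx=[0, 0, 1, 1, 2, 3, 5]
step 3: w=[0.1215, 0.1215, 0.1250, 0.1250, 0.1643, 0.1643, 0.1783]  mean=-0.1418  Neff=6.8220  idx=[1, 2, 3, 4, 5, 6, 6]

resampled_idx = [1, 2, 3, 4, 5, 6, 6]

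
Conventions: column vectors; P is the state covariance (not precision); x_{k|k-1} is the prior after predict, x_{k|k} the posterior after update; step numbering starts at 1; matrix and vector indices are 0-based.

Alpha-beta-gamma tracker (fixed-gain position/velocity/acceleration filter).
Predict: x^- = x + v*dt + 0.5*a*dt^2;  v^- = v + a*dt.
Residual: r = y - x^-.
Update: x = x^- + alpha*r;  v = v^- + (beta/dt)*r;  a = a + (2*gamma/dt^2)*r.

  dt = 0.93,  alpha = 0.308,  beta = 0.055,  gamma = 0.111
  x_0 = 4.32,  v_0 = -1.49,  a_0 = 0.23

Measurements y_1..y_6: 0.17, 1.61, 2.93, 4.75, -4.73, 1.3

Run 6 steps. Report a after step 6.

step 1: x_pred=3.0338  r=-2.8638  x^+=2.1517  v^+=-1.4455  a^+=-0.5051
step 2: x_pred=0.5890  r=1.0210  x^+=0.9035  v^+=-1.8548  a^+=-0.2430
step 3: x_pred=-0.9266  r=3.8566  x^+=0.2613  v^+=-1.8527  a^+=0.7469
step 4: x_pred=-1.1388  r=5.8888  x^+=0.6750  v^+=-0.8098  a^+=2.2584
step 5: x_pred=0.8985  r=-5.6285  x^+=-0.8351  v^+=0.9576  a^+=0.8137
step 6: x_pred=0.4073  r=0.8927  x^+=0.6823  v^+=1.7671  a^+=1.0428

a_post = 1.0428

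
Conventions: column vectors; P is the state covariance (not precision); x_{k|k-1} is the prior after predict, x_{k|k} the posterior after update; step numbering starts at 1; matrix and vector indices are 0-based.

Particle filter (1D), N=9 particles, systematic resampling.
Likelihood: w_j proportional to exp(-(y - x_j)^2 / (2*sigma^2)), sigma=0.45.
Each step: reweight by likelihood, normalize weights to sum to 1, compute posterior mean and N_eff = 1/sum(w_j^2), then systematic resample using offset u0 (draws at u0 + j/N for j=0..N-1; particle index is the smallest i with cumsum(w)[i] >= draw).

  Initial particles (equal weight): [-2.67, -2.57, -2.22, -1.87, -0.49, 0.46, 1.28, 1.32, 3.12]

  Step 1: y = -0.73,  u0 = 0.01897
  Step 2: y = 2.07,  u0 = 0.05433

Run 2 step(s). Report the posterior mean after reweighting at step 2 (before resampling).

step 1: w=[0.0001, 0.0002, 0.0044, 0.0429, 0.9202, 0.0321, 0.0000, 0.0000, 0.0000]  mean=-0.5268  Neff=1.1771  idx=[3, 4, 4, 4, 4, 4, 4, 4, 4]
step 2: w=[0.0000, 0.1250, 0.1250, 0.1250, 0.1250, 0.1250, 0.1250, 0.1250, 0.1250]  mean=-0.4900  Neff=8.0000  idx=[1, 2, 3, 4, 4, 5, 6, 7, 8]

post_mean = -0.4900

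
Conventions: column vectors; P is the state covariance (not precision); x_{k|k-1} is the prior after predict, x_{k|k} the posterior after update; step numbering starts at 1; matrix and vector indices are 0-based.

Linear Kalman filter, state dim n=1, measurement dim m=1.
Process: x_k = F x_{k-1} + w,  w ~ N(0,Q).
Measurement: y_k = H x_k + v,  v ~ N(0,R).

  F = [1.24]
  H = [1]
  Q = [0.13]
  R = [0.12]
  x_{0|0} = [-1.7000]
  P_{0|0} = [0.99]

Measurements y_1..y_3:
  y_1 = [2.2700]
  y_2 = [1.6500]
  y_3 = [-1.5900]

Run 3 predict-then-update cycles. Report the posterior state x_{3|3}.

x_post = [-0.3596]

step 1: x^-=[-2.1080]  P^-=[1.6522]  S=[1.7722]  K=[0.9323]  nu=[4.3780]  x^+=[1.9736]  P^+=[0.1119]
step 2: x^-=[2.4472]  P^-=[0.3020]  S=[0.4220]  K=[0.7157]  nu=[-0.7972]  x^+=[1.8767]  P^+=[0.0859]
step 3: x^-=[2.3271]  P^-=[0.2620]  S=[0.3820]  K=[0.6859]  nu=[-3.9171]  x^+=[-0.3596]  P^+=[0.0823]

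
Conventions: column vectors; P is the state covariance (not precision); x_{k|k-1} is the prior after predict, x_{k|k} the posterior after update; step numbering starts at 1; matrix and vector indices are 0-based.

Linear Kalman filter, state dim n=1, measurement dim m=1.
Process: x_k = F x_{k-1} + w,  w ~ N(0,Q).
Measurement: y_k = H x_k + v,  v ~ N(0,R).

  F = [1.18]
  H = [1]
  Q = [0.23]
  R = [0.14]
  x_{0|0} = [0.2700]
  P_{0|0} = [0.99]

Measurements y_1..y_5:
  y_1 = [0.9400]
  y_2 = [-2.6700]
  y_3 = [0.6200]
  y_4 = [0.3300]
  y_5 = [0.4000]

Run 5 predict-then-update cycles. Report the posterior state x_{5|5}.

x_post = [0.3575]

step 1: x^-=[0.3186]  P^-=[1.6085]  S=[1.7485]  K=[0.9199]  nu=[0.6214]  x^+=[0.8902]  P^+=[0.1288]
step 2: x^-=[1.0505]  P^-=[0.4093]  S=[0.5493]  K=[0.7451]  nu=[-3.7205]  x^+=[-1.7218]  P^+=[0.1043]
step 3: x^-=[-2.0317]  P^-=[0.3753]  S=[0.5153]  K=[0.7283]  nu=[2.6517]  x^+=[-0.1005]  P^+=[0.1020]
step 4: x^-=[-0.1186]  P^-=[0.3720]  S=[0.5120]  K=[0.7265]  nu=[0.4486]  x^+=[0.2073]  P^+=[0.1017]
step 5: x^-=[0.2447]  P^-=[0.3716]  S=[0.5116]  K=[0.7264]  nu=[0.1553]  x^+=[0.3575]  P^+=[0.1017]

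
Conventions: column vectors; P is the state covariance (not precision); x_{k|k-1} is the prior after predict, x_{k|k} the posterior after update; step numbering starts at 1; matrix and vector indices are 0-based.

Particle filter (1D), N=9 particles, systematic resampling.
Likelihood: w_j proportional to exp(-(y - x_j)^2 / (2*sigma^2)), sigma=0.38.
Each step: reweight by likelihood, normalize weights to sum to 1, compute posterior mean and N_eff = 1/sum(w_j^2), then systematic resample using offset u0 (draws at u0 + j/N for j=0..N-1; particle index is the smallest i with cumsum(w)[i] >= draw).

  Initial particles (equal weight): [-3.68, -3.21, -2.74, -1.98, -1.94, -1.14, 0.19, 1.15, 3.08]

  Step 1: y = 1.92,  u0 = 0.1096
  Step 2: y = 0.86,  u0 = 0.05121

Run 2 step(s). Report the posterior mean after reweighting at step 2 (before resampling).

post_mean = 1.1500

step 1: w=[0.0000, 0.0000, 0.0000, 0.0000, 0.0000, 0.0000, 0.0002, 0.9311, 0.0687]  mean=1.2824  Neff=1.1473  idx=[7, 7, 7, 7, 7, 7, 7, 7, 8]
step 2: w=[0.1250, 0.1250, 0.1250, 0.1250, 0.1250, 0.1250, 0.1250, 0.1250, 0.0000]  mean=1.1500  Neff=8.0000  idx=[0, 1, 2, 3, 3, 4, 5, 6, 7]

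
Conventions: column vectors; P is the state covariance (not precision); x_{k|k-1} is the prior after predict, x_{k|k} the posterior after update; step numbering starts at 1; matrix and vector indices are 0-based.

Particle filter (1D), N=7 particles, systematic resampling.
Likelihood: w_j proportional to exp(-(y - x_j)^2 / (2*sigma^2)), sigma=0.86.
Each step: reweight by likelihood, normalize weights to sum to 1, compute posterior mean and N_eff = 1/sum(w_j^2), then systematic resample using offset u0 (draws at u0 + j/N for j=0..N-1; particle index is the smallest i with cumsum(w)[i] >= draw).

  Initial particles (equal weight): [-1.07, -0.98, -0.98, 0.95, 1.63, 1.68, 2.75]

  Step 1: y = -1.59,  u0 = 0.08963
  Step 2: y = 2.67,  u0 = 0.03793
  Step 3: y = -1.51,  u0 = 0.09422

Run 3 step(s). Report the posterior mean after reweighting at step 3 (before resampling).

step 1: w=[0.3467, 0.3237, 0.3237, 0.0053, 0.0004, 0.0003, 0.0000]  mean=-0.9992  Neff=3.0327  idx=[0, 0, 1, 1, 1, 2, 2]
step 2: w=[0.1016, 0.1016, 0.1593, 0.1593, 0.1593, 0.1593, 0.1593]  mean=-0.9983  Neff=6.7744  idx=[0, 1, 2, 3, 4, 5, 6]
step 3: w=[0.1490, 0.1490, 0.1404, 0.1404, 0.1404, 0.1404, 0.1404]  mean=-1.0068  Neff=6.9949  idx=[0, 1, 2, 3, 4, 5, 6]

post_mean = -1.0068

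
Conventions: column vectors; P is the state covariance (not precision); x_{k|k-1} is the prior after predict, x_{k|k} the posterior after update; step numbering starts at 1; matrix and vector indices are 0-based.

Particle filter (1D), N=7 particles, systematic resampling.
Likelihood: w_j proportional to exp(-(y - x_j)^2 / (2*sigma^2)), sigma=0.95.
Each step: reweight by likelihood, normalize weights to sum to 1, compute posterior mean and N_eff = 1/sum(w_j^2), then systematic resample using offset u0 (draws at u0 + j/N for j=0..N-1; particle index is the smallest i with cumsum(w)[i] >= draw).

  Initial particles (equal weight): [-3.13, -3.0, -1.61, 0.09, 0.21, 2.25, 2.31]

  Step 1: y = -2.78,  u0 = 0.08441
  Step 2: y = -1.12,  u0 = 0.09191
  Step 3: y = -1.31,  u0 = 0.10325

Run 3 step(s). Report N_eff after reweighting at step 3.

step 1: w=[0.3903, 0.4067, 0.1957, 0.0044, 0.0030, 0.0000, 0.0000]  mean=-2.7558  Neff=2.8084  idx=[0, 0, 0, 1, 1, 2, 2]
step 2: w=[0.0453, 0.0453, 0.0453, 0.0600, 0.0600, 0.3720, 0.3720]  mean=-1.9834  Neff=3.4460  idx=[2, 4, 5, 5, 6, 6, 6]
step 3: w=[0.0312, 0.0401, 0.1857, 0.1857, 0.1857, 0.1857, 0.1857]  mean=-1.7131  Neff=5.7115  idx=[2, 2, 3, 4, 5, 6, 6]

N_eff = 5.7115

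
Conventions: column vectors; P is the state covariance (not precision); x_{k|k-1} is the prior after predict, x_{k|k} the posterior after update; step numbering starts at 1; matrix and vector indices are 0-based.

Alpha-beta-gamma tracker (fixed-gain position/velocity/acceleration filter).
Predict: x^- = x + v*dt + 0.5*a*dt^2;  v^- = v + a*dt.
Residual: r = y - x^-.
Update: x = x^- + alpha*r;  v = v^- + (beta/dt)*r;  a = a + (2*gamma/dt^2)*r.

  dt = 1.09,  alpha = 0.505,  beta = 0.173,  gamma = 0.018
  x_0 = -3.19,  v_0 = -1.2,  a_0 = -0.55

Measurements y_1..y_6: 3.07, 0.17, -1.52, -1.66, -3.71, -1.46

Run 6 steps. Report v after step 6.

v_post = -0.9861

step 1: x_pred=-4.8247  r=7.8947  x^+=-0.8379  v^+=-0.5465  a^+=-0.3108
step 2: x_pred=-1.6182  r=1.7882  x^+=-0.7151  v^+=-0.6014  a^+=-0.2566
step 3: x_pred=-1.5231  r=0.0031  x^+=-1.5216  v^+=-0.8806  a^+=-0.2565
step 4: x_pred=-2.6338  r=0.9738  x^+=-2.1420  v^+=-1.0057  a^+=-0.2270
step 5: x_pred=-3.3731  r=-0.3369  x^+=-3.5432  v^+=-1.3066  a^+=-0.2372
step 6: x_pred=-5.1083  r=3.6483  x^+=-3.2659  v^+=-0.9861  a^+=-0.1267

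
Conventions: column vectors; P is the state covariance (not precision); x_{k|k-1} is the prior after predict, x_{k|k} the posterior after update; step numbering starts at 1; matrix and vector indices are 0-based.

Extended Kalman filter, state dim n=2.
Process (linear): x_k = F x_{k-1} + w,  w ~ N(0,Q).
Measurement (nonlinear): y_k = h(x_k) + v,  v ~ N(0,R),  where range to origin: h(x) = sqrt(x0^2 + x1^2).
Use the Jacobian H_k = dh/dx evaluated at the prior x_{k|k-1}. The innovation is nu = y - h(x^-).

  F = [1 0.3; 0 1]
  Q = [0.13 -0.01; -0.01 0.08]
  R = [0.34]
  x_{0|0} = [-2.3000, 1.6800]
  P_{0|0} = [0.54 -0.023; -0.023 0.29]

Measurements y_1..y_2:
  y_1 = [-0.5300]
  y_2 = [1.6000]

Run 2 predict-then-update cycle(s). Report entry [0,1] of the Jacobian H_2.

step 1: x^-=[-1.7960, 1.6800]  P^-=[0.6823 0.0540; 0.0540 0.3700]  H_jac=[-0.7303 0.6831]  S=[0.8227]  K=[-0.5608; 0.2593]  nu=[-2.9893]  x^+=[-0.1195, 0.9049]  P^+=[0.4235 0.1736; 0.1736 0.3147]
step 2: x^-=[0.1520, 0.9049]  P^-=[0.6860 0.2580; 0.2580 0.3947]  H_jac=[0.1656 0.9862]  S=[0.8270]  K=[0.4451; 0.5224]  nu=[0.6824]  x^+=[0.4557, 1.2614]  P^+=[0.5222 0.0658; 0.0658 0.1690]

H_jac[0,1] = 0.9862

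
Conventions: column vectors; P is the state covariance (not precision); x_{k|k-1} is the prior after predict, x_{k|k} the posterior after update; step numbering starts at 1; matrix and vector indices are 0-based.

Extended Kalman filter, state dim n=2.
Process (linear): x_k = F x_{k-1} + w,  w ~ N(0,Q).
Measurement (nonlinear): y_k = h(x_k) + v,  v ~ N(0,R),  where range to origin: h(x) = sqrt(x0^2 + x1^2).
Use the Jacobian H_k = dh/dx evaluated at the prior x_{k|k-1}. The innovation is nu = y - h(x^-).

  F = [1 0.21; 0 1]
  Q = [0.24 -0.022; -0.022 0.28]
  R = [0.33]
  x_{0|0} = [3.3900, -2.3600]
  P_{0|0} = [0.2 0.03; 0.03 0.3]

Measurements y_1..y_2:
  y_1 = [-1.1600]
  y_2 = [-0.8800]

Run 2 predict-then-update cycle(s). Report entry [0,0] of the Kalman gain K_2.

step 1: x^-=[2.8944, -2.3600]  P^-=[0.4658 0.0710; 0.0710 0.5800]  H_jac=[0.7750 -0.6319]  S=[0.7719]  K=[0.4096; -0.4036]  nu=[-4.8946]  x^+=[0.8896, -0.3848]  P^+=[0.3363 0.1986; 0.1986 0.4543]
step 2: x^-=[0.8088, -0.3848]  P^-=[0.6798 0.2720; 0.2720 0.7343]  H_jac=[0.9030 -0.4296]  S=[0.8088]  K=[0.6145; -0.0864]  nu=[-1.7756]  x^+=[-0.2823, -0.2314]  P^+=[0.3744 0.3149; 0.3149 0.7283]

K[0,0] = 0.6145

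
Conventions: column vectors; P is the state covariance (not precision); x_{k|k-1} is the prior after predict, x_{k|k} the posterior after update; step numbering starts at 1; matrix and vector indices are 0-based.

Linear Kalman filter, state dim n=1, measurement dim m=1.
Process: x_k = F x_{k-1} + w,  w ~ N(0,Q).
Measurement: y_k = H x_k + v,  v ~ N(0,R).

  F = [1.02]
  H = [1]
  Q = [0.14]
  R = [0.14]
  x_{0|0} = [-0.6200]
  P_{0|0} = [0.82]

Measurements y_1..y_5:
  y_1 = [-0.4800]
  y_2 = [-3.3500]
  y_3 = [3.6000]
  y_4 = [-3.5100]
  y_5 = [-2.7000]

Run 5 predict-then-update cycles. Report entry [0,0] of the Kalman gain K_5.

step 1: x^-=[-0.6324]  P^-=[0.9931]  S=[1.1331]  K=[0.8764]  nu=[0.1524]  x^+=[-0.4988]  P^+=[0.1227]
step 2: x^-=[-0.5088]  P^-=[0.2677]  S=[0.4077]  K=[0.6566]  nu=[-2.8412]  x^+=[-2.3743]  P^+=[0.0919]
step 3: x^-=[-2.4218]  P^-=[0.2356]  S=[0.3756]  K=[0.6273]  nu=[6.0218]  x^+=[1.3557]  P^+=[0.0878]
step 4: x^-=[1.3828]  P^-=[0.2314]  S=[0.3714]  K=[0.6230]  nu=[-4.8928]  x^+=[-1.6655]  P^+=[0.0872]
step 5: x^-=[-1.6988]  P^-=[0.2307]  S=[0.3707]  K=[0.6224]  nu=[-1.0012]  x^+=[-2.3219]  P^+=[0.0871]

K[0,0] = 0.6224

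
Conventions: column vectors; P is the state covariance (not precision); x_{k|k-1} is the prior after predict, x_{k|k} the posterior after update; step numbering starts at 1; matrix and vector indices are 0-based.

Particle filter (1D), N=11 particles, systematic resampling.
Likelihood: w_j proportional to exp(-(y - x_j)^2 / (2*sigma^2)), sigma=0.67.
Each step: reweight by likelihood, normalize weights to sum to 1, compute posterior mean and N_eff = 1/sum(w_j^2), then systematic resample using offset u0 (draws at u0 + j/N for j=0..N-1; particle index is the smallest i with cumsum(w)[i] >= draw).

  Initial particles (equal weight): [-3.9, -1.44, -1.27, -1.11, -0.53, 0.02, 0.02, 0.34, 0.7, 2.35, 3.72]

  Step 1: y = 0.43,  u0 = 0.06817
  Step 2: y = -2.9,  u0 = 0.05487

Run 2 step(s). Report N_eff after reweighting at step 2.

step 1: w=[0.0000, 0.0050, 0.0098, 0.0175, 0.0879, 0.2034, 0.2034, 0.2430, 0.2261, 0.0040, 0.0000]  mean=0.1729  Neff=4.9739  idx=[4, 5, 5, 6, 6, 6, 7, 7, 8, 8, 8]
step 2: w=[0.8297, 0.0325, 0.0325, 0.0325, 0.0325, 0.0325, 0.0036, 0.0036, 0.0002, 0.0002, 0.0002]  mean=-0.4336  Neff=1.4415  idx=[0, 0, 0, 0, 0, 0, 0, 0, 0, 2, 5]

N_eff = 1.4415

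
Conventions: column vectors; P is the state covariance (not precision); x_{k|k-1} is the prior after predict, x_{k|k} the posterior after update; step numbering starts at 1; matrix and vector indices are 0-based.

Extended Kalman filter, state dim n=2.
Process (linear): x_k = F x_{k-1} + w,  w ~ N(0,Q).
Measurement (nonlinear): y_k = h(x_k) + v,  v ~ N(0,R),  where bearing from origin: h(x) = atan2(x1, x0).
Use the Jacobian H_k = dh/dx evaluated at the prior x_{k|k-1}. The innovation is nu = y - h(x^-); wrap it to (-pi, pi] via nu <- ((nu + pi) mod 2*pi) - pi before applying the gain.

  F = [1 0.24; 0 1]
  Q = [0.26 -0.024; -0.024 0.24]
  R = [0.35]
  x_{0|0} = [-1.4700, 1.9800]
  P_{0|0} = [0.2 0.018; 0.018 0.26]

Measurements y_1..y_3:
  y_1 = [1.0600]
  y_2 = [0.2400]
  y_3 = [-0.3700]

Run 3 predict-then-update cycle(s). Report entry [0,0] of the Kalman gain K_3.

step 1: x^-=[-0.9948, 1.9800]  P^-=[0.4836 0.0564; 0.0564 0.5000]  H_jac=[-0.4033 -0.2026]  S=[0.4584]  K=[-0.4504; -0.2706]  nu=[-0.9764]  x^+=[-0.5551, 2.2442]  P^+=[0.3906 0.0005; 0.0005 0.4664]
step 2: x^-=[-0.0164, 2.2442]  P^-=[0.6778 0.0885; 0.0885 0.7064]  H_jac=[-0.4456 -0.0033]  S=[0.4848]  K=[-0.6235; -0.0861]  nu=[-1.3381]  x^+=[0.8178, 2.3594]  P^+=[0.4893 0.0625; 0.0625 0.7028]
step 3: x^-=[1.3841, 2.3594]  P^-=[0.8198 0.2071; 0.2071 0.9428]  H_jac=[-0.3153 0.1850]  S=[0.4396]  K=[-0.5008; 0.2482]  nu=[-1.4103]  x^+=[2.0904, 2.0094]  P^+=[0.7095 0.2618; 0.2618 0.9158]

K[0,0] = -0.5008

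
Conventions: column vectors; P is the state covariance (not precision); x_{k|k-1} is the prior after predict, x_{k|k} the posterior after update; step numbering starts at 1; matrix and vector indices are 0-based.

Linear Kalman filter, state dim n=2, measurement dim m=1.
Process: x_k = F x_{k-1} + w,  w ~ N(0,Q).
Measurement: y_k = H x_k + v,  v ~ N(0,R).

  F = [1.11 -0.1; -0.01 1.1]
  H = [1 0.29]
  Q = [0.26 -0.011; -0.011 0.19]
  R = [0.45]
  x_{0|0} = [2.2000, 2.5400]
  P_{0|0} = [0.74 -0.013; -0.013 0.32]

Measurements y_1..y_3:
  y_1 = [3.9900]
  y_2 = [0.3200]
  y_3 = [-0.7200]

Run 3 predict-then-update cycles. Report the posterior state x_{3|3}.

x_post = [-0.7398, 3.4742]

step 1: x^-=[2.1880, 2.7720]  P^-=[1.1778 -0.0703; -0.0703 0.5776]  S=[1.6356]  K=[0.7076; 0.0594]  nu=[0.9981]  x^+=[2.8943, 2.8313]  P^+=[0.3588 -0.1391; -0.1391 0.5718]
step 2: x^-=[2.9296, 3.0855]  P^-=[0.7386 -0.2478; -0.2478 0.8850]  S=[1.1193]  K=[0.5957; 0.0079]  nu=[-3.5044]  x^+=[0.8421, 3.0579]  P^+=[0.3415 -0.2531; -0.2531 0.8849]
step 3: x^-=[0.6289, 3.3553]  P^-=[0.7457 -0.4214; -0.4214 1.2663]  S=[1.0578]  K=[0.5894; -0.0512]  nu=[-2.3219]  x^+=[-0.7398, 3.4742]  P^+=[0.3782 -0.3895; -0.3895 1.2635]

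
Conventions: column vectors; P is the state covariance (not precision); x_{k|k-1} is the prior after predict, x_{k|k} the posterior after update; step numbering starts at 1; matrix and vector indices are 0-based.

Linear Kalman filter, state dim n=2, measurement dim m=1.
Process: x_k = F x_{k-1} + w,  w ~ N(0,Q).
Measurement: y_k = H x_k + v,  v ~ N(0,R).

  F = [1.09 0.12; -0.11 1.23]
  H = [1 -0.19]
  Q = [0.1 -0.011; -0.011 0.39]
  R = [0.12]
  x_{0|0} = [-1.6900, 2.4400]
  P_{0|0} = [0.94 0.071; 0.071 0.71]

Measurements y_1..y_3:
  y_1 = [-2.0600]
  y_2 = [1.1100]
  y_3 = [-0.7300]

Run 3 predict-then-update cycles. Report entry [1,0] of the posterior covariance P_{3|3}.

step 1: x^-=[-1.5493, 3.1871]  P^-=[1.2456 0.0753; 0.0753 1.4563]  S=[1.3896]  K=[0.8861; -0.1449]  nu=[0.0948]  x^+=[-1.4653, 3.1734]  P^+=[0.1545 0.2538; 0.2538 1.4271]
step 2: x^-=[-1.2163, 4.0644]  P^-=[0.3706 0.5180; 0.5180 2.4823]  S=[0.3833]  K=[0.7099; 0.1209]  nu=[3.0986]  x^+=[0.9834, 4.4391]  P^+=[0.1774 0.4851; 0.4851 2.4767]
step 3: x^-=[1.6046, 5.3519]  P^-=[0.4733 0.9773; 0.9773 4.0079]  S=[0.3666]  K=[0.7845; 0.5885]  nu=[-1.3178]  x^+=[0.5708, 4.5764]  P^+=[0.2477 0.8080; 0.8080 3.8809]

P_post[1,0] = 0.8080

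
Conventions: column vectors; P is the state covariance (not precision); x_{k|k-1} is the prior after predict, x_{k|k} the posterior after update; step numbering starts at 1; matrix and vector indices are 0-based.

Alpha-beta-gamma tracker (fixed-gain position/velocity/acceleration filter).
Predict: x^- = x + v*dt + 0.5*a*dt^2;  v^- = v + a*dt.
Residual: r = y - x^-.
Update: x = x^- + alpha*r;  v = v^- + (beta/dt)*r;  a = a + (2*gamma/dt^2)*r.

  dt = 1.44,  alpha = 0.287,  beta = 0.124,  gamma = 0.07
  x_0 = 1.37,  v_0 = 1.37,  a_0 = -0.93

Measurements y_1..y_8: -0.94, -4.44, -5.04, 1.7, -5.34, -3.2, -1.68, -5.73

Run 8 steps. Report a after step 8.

a_post = 2.7004

step 1: x_pred=2.3786  r=-3.3186  x^+=1.4261  v^+=-0.2550  a^+=-1.1541
step 2: x_pred=-0.1375  r=-4.3025  x^+=-1.3723  v^+=-2.2873  a^+=-1.4445
step 3: x_pred=-6.1637  r=1.1237  x^+=-5.8412  v^+=-4.2707  a^+=-1.3687
step 4: x_pred=-13.4100  r=15.1100  x^+=-9.0734  v^+=-4.9404  a^+=-0.3485
step 5: x_pred=-16.5490  r=11.2090  x^+=-13.3320  v^+=-4.4770  a^+=0.4083
step 6: x_pred=-19.3556  r=16.1556  x^+=-14.7190  v^+=-2.4980  a^+=1.4990
step 7: x_pred=-16.7618  r=15.0818  x^+=-12.4333  v^+=0.9594  a^+=2.5173
step 8: x_pred=-8.4420  r=2.7120  x^+=-7.6636  v^+=4.8178  a^+=2.7004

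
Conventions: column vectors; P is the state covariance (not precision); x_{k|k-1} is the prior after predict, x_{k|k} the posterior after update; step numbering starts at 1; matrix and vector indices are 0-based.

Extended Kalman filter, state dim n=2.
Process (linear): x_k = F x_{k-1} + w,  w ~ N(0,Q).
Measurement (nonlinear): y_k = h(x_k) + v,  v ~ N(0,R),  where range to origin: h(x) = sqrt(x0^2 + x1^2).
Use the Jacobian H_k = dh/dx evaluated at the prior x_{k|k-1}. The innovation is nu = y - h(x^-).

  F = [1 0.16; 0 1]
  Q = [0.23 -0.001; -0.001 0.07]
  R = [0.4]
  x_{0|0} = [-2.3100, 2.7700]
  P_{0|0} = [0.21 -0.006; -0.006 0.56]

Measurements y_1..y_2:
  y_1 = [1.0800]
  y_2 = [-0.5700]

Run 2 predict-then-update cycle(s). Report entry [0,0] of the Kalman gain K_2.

K[0,0] = -0.3198

step 1: x^-=[-1.8668, 2.7700]  P^-=[0.4524 0.0826; 0.0826 0.6300]  H_jac=[-0.5589 0.8293]  S=[0.8980]  K=[-0.2053; 0.5304]  nu=[-2.2603]  x^+=[-1.4028, 1.5712]  P^+=[0.4146 0.1804; 0.1804 0.3774]
step 2: x^-=[-1.1514, 1.5712]  P^-=[0.7120 0.2398; 0.2398 0.4474]  H_jac=[-0.5911 0.8066]  S=[0.7112]  K=[-0.3198; 0.3081]  nu=[-2.5179]  x^+=[-0.3462, 0.7953]  P^+=[0.6392 0.3098; 0.3098 0.3799]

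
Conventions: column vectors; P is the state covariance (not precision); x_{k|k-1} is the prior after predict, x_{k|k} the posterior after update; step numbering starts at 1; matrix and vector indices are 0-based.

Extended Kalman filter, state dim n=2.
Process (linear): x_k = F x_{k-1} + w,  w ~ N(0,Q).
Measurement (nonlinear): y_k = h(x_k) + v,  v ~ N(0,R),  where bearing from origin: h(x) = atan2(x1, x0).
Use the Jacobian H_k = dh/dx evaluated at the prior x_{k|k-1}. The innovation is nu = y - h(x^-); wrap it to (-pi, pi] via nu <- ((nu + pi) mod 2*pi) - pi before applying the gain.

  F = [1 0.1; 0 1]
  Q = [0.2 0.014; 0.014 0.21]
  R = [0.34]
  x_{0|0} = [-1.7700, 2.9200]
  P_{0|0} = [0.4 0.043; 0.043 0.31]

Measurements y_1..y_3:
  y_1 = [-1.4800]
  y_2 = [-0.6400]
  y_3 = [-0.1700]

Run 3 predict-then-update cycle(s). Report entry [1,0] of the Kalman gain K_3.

K[1,0] = -0.2020

step 1: x^-=[-1.4780, 2.9200]  P^-=[0.6117 0.0880; 0.0880 0.5200]  H_jac=[-0.2726 -0.1380]  S=[0.4020]  K=[-0.4451; -0.2382]  nu=[2.7638]  x^+=[-2.7080, 2.2617]  P^+=[0.5321 0.0454; 0.0454 0.4972]
step 2: x^-=[-2.4819, 2.2617]  P^-=[0.7461 0.1091; 0.1091 0.7072]  H_jac=[-0.2006 -0.2201]  S=[0.4139]  K=[-0.4196; -0.4290]  nu=[-3.0426]  x^+=[-1.2052, 3.5668]  P^+=[0.6732 0.0346; 0.0346 0.6310]
step 3: x^-=[-0.8485, 3.5668]  P^-=[0.8865 0.1117; 0.1117 0.8410]  H_jac=[-0.2653 -0.0631]  S=[0.4095]  K=[-0.5916; -0.2020]  nu=[-1.9743]  x^+=[0.3196, 3.9657]  P^+=[0.7431 0.0628; 0.0628 0.8243]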